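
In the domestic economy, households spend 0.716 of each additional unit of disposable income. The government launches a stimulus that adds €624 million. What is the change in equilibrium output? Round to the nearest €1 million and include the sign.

+€2,197 million

Expenditure multiplier = 1/(1 − MPC) = 1/(1 − 0.716) = 1/0.284 ≈ 3.521.
ΔY = k × ΔG = (+€624 million) / 0.284 ≈ +€2,197 million.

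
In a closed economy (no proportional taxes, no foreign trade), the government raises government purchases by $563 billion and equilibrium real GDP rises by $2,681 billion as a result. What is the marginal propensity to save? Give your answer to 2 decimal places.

0.21

Implied spending multiplier k = ΔY/ΔG = 2,681/563 ≈ 4.762.
Since k = 1/(1 − MPC), MPC = 1 − 1/k = 1 − ΔG/ΔY = 1 − 563/2,681 ≈ 0.79.
MPS = 1 − MPC = 0.21.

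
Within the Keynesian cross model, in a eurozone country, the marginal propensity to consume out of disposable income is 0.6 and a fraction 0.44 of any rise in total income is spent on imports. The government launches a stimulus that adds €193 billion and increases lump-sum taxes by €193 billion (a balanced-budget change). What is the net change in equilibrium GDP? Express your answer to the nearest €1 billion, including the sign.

+€92 billion

Expenditure multiplier = 1/(1 − c + m) = 1/(1 − 0.6 + 0.44) = 1/0.84 ≈ 1.19.
ΔG contributes k·ΔG = (+€193 billion) / 0.84 ≈ +€229.8 billion.
ΔT of +€193 billion changes first-round spending by −c·ΔT = −€115.8 billion, contributing k·(−c·ΔT) = (−€115.8 billion) / 0.84 ≈ −€137.9 billion.
Net ΔY = k(ΔG − c·ΔT) = (+€77.2 billion) / 0.84 ≈ +€92 billion.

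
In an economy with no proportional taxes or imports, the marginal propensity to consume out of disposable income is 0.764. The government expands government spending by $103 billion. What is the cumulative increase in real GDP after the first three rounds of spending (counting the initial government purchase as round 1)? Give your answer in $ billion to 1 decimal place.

Round 1 adds ΔG = $103 billion; each later round is MPC = 0.764 times the previous.
After 3 rounds: 103 + 78.692 + 60.120688 = ΔG·(1 − c^3)/(1 − c) = 103 × (1 − 0.445943744)/0.236 ≈ $241.8 billion.

$241.8 billion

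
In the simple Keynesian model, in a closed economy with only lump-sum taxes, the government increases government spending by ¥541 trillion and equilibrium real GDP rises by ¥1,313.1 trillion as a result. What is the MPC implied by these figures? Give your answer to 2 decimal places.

0.59

Implied spending multiplier k = ΔY/ΔG = 1,313.1/541 ≈ 2.4272.
Since k = 1/(1 − MPC), MPC = 1 − 1/k = 1 − ΔG/ΔY = 1 − 541/1,313.1 ≈ 0.59.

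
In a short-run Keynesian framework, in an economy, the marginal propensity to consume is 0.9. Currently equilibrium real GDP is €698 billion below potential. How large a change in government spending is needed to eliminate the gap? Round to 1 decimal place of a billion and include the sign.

Spending multiplier = 1/(1 − MPC) = 1/(1 − 0.9) = 1/0.1 = 10.
Need ΔY = +€698 billion, so ΔG = ΔY/k = (+€698 billion) × 0.1 = +€69.8 billion.
The government should increase government spending by €69.8 billion.

+€69.8 billion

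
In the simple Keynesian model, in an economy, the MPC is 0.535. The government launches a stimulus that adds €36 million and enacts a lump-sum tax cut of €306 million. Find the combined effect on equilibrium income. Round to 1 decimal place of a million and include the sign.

+€429.5 million

Expenditure multiplier = 1/(1 − MPC) = 1/(1 − 0.535) = 1/0.465 ≈ 2.151.
ΔG contributes k·ΔG = (+€36 million) / 0.465 ≈ +€77.4 million.
ΔT of −€306 million changes first-round spending by −c·ΔT = +€163.71 million, contributing k·(−c·ΔT) = (+€163.71 million) / 0.465 ≈ +€352.1 million.
Net ΔY = k(ΔG − c·ΔT) = (+€199.71 million) / 0.465 ≈ +€429.5 million.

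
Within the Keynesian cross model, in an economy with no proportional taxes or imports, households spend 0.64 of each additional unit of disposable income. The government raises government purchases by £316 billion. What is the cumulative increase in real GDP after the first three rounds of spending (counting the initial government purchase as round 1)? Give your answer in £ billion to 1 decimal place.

Round 1 adds ΔG = £316 billion; each later round is MPC = 0.64 times the previous.
After 3 rounds: 316 + 202.24 + 129.4336 = ΔG·(1 − c^3)/(1 − c) = 316 × (1 − 0.262144)/0.36 ≈ £647.7 billion.

£647.7 billion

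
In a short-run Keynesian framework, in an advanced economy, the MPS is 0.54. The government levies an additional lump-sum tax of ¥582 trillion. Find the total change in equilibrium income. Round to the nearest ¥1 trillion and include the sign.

MPC = 1 − MPS = 1 − 0.54 = 0.46.
A lump-sum tax change of +¥582 trillion shifts disposable income by −¥582 trillion; first-round consumption changes by −c × ΔT = −0.46 × (+¥582 trillion) = −¥267.72 trillion.
Expenditure multiplier = 1/(1 − MPC) = 1/(1 − 0.46) = 1/0.54 ≈ 1.852.
The tax multiplier is −c × k ≈ −0.852, so ΔY = k × (−c·ΔT) = (−¥267.72 trillion) / 0.54 ≈ −¥496 trillion.

−¥496 trillion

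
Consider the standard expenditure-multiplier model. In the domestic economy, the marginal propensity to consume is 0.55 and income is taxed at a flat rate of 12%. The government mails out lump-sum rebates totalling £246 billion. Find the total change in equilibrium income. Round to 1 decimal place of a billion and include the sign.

A lump-sum tax change of −£246 billion shifts disposable income by +£246 billion; first-round consumption changes by −c × ΔT = −0.55 × (−£246 billion) = +£135.3 billion.
Expenditure multiplier = 1/(1 − c(1−t)) = 1/(1 − 0.55×0.88) = 1/0.516 ≈ 1.938.
The tax multiplier is −c × k ≈ −1.066, so ΔY = k × (−c·ΔT) = (+£135.3 billion) / 0.516 ≈ +£262.2 billion.

+£262.2 billion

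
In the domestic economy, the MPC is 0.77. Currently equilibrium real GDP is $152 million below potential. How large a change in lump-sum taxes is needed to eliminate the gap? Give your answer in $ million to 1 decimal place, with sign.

−$45.4 million

Spending multiplier = 1/(1 − MPC) = 1/(1 − 0.77) = 1/0.23 ≈ 4.348.
Tax multiplier = −c·k = −0.77/0.23 ≈ −3.348. Need ΔY = +$152 million, so ΔT = ΔY/(−c·k) = −(+$152 million) × 0.23 / 0.77 ≈ −$45.4 million.
The government should cut lump-sum taxes by $45.4 million.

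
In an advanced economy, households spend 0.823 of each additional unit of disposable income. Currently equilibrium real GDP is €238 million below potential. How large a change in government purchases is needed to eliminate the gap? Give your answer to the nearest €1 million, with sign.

+€42 million

Spending multiplier = 1/(1 − MPC) = 1/(1 − 0.823) = 1/0.177 ≈ 5.65.
Need ΔY = +€238 million, so ΔG = ΔY/k = (+€238 million) × 0.177 ≈ +€42 million.
The government should increase government purchases by €42 million.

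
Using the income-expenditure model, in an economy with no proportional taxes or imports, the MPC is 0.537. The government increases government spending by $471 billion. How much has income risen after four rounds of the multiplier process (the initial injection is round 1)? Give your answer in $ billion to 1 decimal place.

$932.7 billion

Round 1 adds ΔG = $471 billion; each later round is MPC = 0.537 times the previous.
After 4 rounds: 471 + 252.927 + 135.821799 + 72.936306063 = ΔG·(1 − c^4)/(1 − c) = 471 × (1 − 0.083156680161)/0.463 ≈ $932.7 billion.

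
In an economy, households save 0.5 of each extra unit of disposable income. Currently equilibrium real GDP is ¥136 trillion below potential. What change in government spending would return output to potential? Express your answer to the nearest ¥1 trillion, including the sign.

+¥68 trillion

MPC = 1 − MPS = 1 − 0.5 = 0.5.
Spending multiplier = 1/(1 − MPC) = 1/(1 − 0.5) = 1/0.5 = 2.
Need ΔY = +¥136 trillion, so ΔG = ΔY/k = (+¥136 trillion) × 0.5 = +¥68 trillion.
The government should increase government spending by ¥68 trillion.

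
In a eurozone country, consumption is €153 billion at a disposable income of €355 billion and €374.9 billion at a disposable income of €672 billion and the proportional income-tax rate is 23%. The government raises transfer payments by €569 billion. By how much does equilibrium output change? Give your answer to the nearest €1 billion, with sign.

MPC = ΔC/ΔYd = (374.9 − 153)/(672 − 355) = 221.9/317 = 0.7.
The transfer change shifts disposable income by +€569 billion, so first-round consumption changes by c·ΔTR = 0.7 × (+€569 billion) = +€398.3 billion.
Expenditure multiplier = 1/(1 − c(1−t)) = 1/(1 − 0.7×0.77) = 1/0.461 ≈ 2.169.
The transfer multiplier is c × k ≈ 1.518, so ΔY = k × (c·ΔTR) = (+€398.3 billion) / 0.461 ≈ +€864 billion.

+€864 billion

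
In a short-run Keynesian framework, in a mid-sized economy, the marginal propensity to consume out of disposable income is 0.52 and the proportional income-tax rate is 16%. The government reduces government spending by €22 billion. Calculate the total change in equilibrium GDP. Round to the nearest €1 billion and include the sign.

Expenditure multiplier = 1/(1 − c(1−t)) = 1/(1 − 0.52×0.84) = 1/0.5632 ≈ 1.776.
ΔY = k × ΔG = (−€22 billion) / 0.5632 ≈ −€39 billion.

−€39 billion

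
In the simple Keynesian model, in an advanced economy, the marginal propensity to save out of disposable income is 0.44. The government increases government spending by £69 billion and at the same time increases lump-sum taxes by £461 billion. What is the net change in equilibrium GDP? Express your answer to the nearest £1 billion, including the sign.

MPC = 1 − MPS = 1 − 0.44 = 0.56.
Expenditure multiplier = 1/(1 − MPC) = 1/(1 − 0.56) = 1/0.44 ≈ 2.273.
ΔG contributes k·ΔG = (+£69 billion) / 0.44 ≈ +£156.8 billion.
ΔT of +£461 billion changes first-round spending by −c·ΔT = −£258.16 billion, contributing k·(−c·ΔT) = (−£258.16 billion) / 0.44 ≈ −£586.7 billion.
Net ΔY = k(ΔG − c·ΔT) = (−£189.16 billion) / 0.44 ≈ −£430 billion.

−£430 billion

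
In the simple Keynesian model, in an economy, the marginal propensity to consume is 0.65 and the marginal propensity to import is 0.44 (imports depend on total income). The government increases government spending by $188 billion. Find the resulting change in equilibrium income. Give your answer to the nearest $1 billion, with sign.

Expenditure multiplier = 1/(1 − c + m) = 1/(1 − 0.65 + 0.44) = 1/0.79 ≈ 1.266.
ΔY = k × ΔG = (+$188 billion) / 0.79 ≈ +$238 billion.

+$238 billion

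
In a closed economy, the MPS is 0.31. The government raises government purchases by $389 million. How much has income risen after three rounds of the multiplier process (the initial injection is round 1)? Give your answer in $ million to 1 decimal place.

MPC = 1 − MPS = 1 − 0.31 = 0.69.
Round 1 adds ΔG = $389 million; each later round is MPC = 0.69 times the previous.
After 3 rounds: 389 + 268.41 + 185.2029 = ΔG·(1 − c^3)/(1 − c) = 389 × (1 − 0.328509)/0.31 ≈ $842.6 million.

$842.6 million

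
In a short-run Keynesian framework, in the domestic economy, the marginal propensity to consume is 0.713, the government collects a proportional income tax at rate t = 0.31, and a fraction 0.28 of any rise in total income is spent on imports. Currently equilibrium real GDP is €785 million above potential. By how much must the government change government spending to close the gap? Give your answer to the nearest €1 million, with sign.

−€619 million

Spending multiplier = 1/(1 − c(1−t) + m) = 1/(1 − 0.713×0.69 + 0.28) = 1/0.78803 ≈ 1.269.
Need ΔY = −€785 million, so ΔG = ΔY/k = (−€785 million) × 0.78803 ≈ −€619 million.
The government should cut government spending by €619 million.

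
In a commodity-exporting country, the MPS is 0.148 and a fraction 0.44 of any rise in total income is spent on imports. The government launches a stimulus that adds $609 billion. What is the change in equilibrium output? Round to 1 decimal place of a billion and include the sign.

+$1,035.7 billion

MPC = 1 − MPS = 1 − 0.148 = 0.852.
Expenditure multiplier = 1/(1 − c + m) = 1/(1 − 0.852 + 0.44) = 1/0.588 ≈ 1.701.
ΔY = k × ΔG = (+$609 billion) / 0.588 ≈ +$1,035.7 billion.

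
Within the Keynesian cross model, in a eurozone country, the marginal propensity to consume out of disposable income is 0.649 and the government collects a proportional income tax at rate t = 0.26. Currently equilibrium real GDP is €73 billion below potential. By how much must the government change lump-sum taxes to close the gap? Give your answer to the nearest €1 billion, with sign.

Spending multiplier = 1/(1 − c(1−t)) = 1/(1 − 0.649×0.74) = 1/0.51974 ≈ 1.924.
Tax multiplier = −c·k = −0.649/0.51974 ≈ −1.249. Need ΔY = +€73 billion, so ΔT = ΔY/(−c·k) = −(+€73 billion) × 0.51974 / 0.649 ≈ −€58 billion.
The government should cut lump-sum taxes by €58 billion.

−€58 billion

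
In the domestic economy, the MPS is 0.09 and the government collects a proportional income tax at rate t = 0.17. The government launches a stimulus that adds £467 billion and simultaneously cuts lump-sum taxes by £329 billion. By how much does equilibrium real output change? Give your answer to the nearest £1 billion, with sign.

+£3,132 billion

MPC = 1 − MPS = 1 − 0.09 = 0.91.
Expenditure multiplier = 1/(1 − c(1−t)) = 1/(1 − 0.91×0.83) = 1/0.2447 ≈ 4.087.
ΔG contributes k·ΔG = (+£467 billion) / 0.2447 ≈ +£1,908.5 billion.
ΔT of −£329 billion changes first-round spending by −c·ΔT = +£299.39 billion, contributing k·(−c·ΔT) = (+£299.39 billion) / 0.2447 ≈ +£1,223.5 billion.
Net ΔY = k(ΔG − c·ΔT) = (+£766.39 billion) / 0.2447 ≈ +£3,132 billion.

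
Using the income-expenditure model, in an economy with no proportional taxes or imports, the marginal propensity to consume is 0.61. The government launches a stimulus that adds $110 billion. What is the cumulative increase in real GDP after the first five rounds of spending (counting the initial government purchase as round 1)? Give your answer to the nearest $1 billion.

Round 1 adds ΔG = $110 billion; each later round is MPC = 0.61 times the previous.
After 5 rounds: 110 + 67.1 + 40.931 + 24.96791 + 15.2304251 = ΔG·(1 − c^5)/(1 − c) = 110 × (1 − 0.0844596301)/0.39 ≈ $258 billion.

$258 billion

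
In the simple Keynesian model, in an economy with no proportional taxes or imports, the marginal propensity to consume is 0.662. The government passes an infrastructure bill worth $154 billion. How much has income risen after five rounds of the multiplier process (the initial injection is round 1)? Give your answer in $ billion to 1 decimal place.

Round 1 adds ΔG = $154 billion; each later round is MPC = 0.662 times the previous.
After 5 rounds: 154 + 101.948 + 67.489576 + 44.678099312 + 29.576901744544 = ΔG·(1 − c^5)/(1 − c) = 154 × (1 − 0.127142265940832)/0.338 ≈ $397.7 billion.

$397.7 billion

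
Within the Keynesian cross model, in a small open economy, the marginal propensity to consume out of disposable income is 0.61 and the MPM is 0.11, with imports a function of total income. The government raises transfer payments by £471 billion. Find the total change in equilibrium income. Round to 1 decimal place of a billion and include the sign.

The transfer change shifts disposable income by +£471 billion, so first-round consumption changes by c·ΔTR = 0.61 × (+£471 billion) = +£287.31 billion.
Expenditure multiplier = 1/(1 − c + m) = 1/(1 − 0.61 + 0.11) = 1/0.5 = 2.
The transfer multiplier is c × k = 1.22, so ΔY = k × (c·ΔTR) = (+£287.31 billion) / 0.5 ≈ +£574.6 billion.

+£574.6 billion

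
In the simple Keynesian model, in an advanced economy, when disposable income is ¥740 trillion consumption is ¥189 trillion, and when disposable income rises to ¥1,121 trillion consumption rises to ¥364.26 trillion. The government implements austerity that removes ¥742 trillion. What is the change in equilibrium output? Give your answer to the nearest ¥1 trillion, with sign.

MPC = ΔC/ΔYd = (364.26 − 189)/(1,121 − 740) = 175.26/381 = 0.46.
Expenditure multiplier = 1/(1 − MPC) = 1/(1 − 0.46) = 1/0.54 ≈ 1.852.
ΔY = k × ΔG = (−¥742 trillion) / 0.54 ≈ −¥1,374 trillion.

−¥1,374 trillion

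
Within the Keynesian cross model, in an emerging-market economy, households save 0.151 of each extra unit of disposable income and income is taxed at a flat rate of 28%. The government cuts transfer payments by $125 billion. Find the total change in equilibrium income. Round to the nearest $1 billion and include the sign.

−$273 billion

MPC = 1 − MPS = 1 − 0.151 = 0.849.
The transfer change shifts disposable income by −$125 billion, so first-round consumption changes by c·ΔTR = 0.849 × (−$125 billion) = −$106.125 billion.
Expenditure multiplier = 1/(1 − c(1−t)) = 1/(1 − 0.849×0.72) = 1/0.38872 ≈ 2.573.
The transfer multiplier is c × k ≈ 2.184, so ΔY = k × (c·ΔTR) = (−$106.125 billion) / 0.38872 ≈ −$273 billion.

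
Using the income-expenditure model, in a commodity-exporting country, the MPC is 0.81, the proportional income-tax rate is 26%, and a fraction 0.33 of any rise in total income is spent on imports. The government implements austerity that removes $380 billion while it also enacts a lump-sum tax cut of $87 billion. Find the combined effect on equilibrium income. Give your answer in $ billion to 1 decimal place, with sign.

−$423.7 billion

Expenditure multiplier = 1/(1 − c(1−t) + m) = 1/(1 − 0.81×0.74 + 0.33) = 1/0.7306 ≈ 1.369.
ΔG contributes k·ΔG = (−$380 billion) / 0.7306 ≈ −$520.1 billion.
ΔT of −$87 billion changes first-round spending by −c·ΔT = +$70.47 billion, contributing k·(−c·ΔT) = (+$70.47 billion) / 0.7306 ≈ +$96.5 billion.
Net ΔY = k(ΔG − c·ΔT) = (−$309.53 billion) / 0.7306 ≈ −$423.7 billion.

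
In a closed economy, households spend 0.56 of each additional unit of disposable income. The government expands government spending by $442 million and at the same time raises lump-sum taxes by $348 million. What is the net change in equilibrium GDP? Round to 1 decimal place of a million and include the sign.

Expenditure multiplier = 1/(1 − MPC) = 1/(1 − 0.56) = 1/0.44 ≈ 2.273.
ΔG contributes k·ΔG = (+$442 million) / 0.44 ≈ +$1,004.5 million.
ΔT of +$348 million changes first-round spending by −c·ΔT = −$194.88 million, contributing k·(−c·ΔT) = (−$194.88 million) / 0.44 ≈ −$442.9 million.
Net ΔY = k(ΔG − c·ΔT) = (+$247.12 million) / 0.44 ≈ +$561.6 million.

+$561.6 million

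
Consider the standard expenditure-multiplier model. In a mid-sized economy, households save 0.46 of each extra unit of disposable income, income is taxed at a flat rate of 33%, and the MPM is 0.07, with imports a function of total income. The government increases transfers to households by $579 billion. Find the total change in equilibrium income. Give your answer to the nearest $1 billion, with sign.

+$441 billion

MPC = 1 − MPS = 1 − 0.46 = 0.54.
The transfer change shifts disposable income by +$579 billion, so first-round consumption changes by c·ΔTR = 0.54 × (+$579 billion) = +$312.66 billion.
Expenditure multiplier = 1/(1 − c(1−t) + m) = 1/(1 − 0.54×0.67 + 0.07) = 1/0.7082 ≈ 1.412.
The transfer multiplier is c × k ≈ 0.762, so ΔY = k × (c·ΔTR) = (+$312.66 billion) / 0.7082 ≈ +$441 billion.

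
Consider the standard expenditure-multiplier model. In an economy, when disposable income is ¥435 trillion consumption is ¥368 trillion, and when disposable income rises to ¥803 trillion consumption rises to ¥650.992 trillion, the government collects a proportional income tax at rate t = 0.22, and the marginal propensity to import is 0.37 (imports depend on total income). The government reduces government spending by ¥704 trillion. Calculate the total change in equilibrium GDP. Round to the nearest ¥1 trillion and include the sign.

MPC = ΔC/ΔYd = (650.992 − 368)/(803 − 435) = 282.992/368 = 0.769.
Government-spending multiplier = 1/(1 − c(1−t) + m) = 1/(1 − 0.769×0.78 + 0.37) = 1/0.77018 ≈ 1.298.
ΔY = k × ΔG = (−¥704 trillion) / 0.77018 ≈ −¥914 trillion.

−¥914 trillion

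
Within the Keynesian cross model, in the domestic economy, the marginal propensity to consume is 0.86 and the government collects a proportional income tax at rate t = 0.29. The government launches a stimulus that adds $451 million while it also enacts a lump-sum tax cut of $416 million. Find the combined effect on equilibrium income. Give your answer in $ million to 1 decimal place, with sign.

+$2,076.9 million

Expenditure multiplier = 1/(1 − c(1−t)) = 1/(1 − 0.86×0.71) = 1/0.3894 ≈ 2.568.
ΔG contributes k·ΔG = (+$451 million) / 0.3894 ≈ +$1,158.2 million.
ΔT of −$416 million changes first-round spending by −c·ΔT = +$357.76 million, contributing k·(−c·ΔT) = (+$357.76 million) / 0.3894 ≈ +$918.7 million.
Net ΔY = k(ΔG − c·ΔT) = (+$808.76 million) / 0.3894 ≈ +$2,076.9 million.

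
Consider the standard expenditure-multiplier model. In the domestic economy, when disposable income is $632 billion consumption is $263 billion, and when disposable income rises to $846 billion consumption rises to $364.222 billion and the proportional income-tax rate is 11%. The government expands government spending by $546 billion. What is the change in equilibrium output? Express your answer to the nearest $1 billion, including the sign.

+$943 billion

MPC = ΔC/ΔYd = (364.222 − 263)/(846 − 632) = 101.222/214 = 0.473.
Government-spending multiplier = 1/(1 − c(1−t)) = 1/(1 − 0.473×0.89) = 1/0.57903 ≈ 1.727.
ΔY = k × ΔG = (+$546 billion) / 0.57903 ≈ +$943 billion.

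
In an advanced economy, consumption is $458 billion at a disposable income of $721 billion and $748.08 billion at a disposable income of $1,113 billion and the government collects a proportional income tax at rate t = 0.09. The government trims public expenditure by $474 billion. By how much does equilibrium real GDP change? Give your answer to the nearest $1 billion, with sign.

MPC = ΔC/ΔYd = (748.08 − 458)/(1,113 − 721) = 290.08/392 = 0.74.
Expenditure multiplier = 1/(1 − c(1−t)) = 1/(1 − 0.74×0.91) = 1/0.3266 ≈ 3.062.
ΔY = k × ΔG = (−$474 billion) / 0.3266 ≈ −$1,451 billion.

−$1,451 billion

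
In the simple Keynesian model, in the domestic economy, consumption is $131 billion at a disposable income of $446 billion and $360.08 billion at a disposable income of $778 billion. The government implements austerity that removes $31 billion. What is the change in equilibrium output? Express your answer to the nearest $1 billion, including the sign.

MPC = ΔC/ΔYd = (360.08 − 131)/(778 − 446) = 229.08/332 = 0.69.
Expenditure multiplier = 1/(1 − MPC) = 1/(1 − 0.69) = 1/0.31 ≈ 3.226.
ΔY = k × ΔG = (−$31 billion) / 0.31 = −$100 billion.

−$100 billion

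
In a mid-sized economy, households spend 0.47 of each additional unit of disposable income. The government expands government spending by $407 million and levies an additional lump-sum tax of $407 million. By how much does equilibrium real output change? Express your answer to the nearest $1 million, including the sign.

Expenditure multiplier = 1/(1 − MPC) = 1/(1 − 0.47) = 1/0.53 ≈ 1.887.
ΔG contributes k·ΔG = (+$407 million) / 0.53 ≈ +$767.9 million.
ΔT of +$407 million changes first-round spending by −c·ΔT = −$191.29 million, contributing k·(−c·ΔT) = (−$191.29 million) / 0.53 ≈ −$360.9 million.
With ΔG = ΔT and no other leakages, the balanced-budget multiplier is 1, so ΔY = ΔG = +$407 million.

+$407 million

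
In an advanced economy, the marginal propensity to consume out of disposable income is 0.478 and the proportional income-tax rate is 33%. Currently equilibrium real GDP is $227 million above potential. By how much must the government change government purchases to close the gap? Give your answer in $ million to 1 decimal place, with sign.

−$154.3 million

Spending multiplier = 1/(1 − c(1−t)) = 1/(1 − 0.478×0.67) = 1/0.67974 ≈ 1.471.
Need ΔY = −$227 million, so ΔG = ΔY/k = (−$227 million) × 0.67974 ≈ −$154.3 million.
The government should cut government purchases by $154.3 million.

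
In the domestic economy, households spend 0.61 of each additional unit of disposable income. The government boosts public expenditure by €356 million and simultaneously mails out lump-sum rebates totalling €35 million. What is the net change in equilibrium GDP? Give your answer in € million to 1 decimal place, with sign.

Expenditure multiplier = 1/(1 − MPC) = 1/(1 − 0.61) = 1/0.39 ≈ 2.564.
ΔG contributes k·ΔG = (+€356 million) / 0.39 ≈ +€912.8 million.
ΔT of −€35 million changes first-round spending by −c·ΔT = +€21.35 million, contributing k·(−c·ΔT) = (+€21.35 million) / 0.39 ≈ +€54.7 million.
Net ΔY = k(ΔG − c·ΔT) = (+€377.35 million) / 0.39 ≈ +€967.6 million.

+€967.6 million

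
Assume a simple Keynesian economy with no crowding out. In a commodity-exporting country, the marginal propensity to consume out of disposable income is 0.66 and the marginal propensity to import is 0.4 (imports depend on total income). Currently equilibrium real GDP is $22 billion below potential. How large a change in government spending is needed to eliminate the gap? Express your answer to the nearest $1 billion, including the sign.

Spending multiplier = 1/(1 − c + m) = 1/(1 − 0.66 + 0.4) = 1/0.74 ≈ 1.351.
Need ΔY = +$22 billion, so ΔG = ΔY/k = (+$22 billion) × 0.74 ≈ +$16 billion.
The government should increase government spending by $16 billion.

+$16 billion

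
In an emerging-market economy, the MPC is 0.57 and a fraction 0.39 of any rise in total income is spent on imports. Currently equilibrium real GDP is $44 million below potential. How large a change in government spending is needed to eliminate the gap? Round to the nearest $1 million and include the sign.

+$36 million

Spending multiplier = 1/(1 − c + m) = 1/(1 − 0.57 + 0.39) = 1/0.82 ≈ 1.22.
Need ΔY = +$44 million, so ΔG = ΔY/k = (+$44 million) × 0.82 ≈ +$36 million.
The government should increase government spending by $36 million.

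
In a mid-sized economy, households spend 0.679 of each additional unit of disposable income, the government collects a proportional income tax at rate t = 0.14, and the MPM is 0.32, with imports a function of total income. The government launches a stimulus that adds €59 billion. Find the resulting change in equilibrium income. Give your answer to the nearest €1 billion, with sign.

Spending multiplier = 1/(1 − c(1−t) + m) = 1/(1 − 0.679×0.86 + 0.32) = 1/0.73606 ≈ 1.359.
ΔY = k × ΔG = (+€59 billion) / 0.73606 ≈ +€80 billion.

+€80 billion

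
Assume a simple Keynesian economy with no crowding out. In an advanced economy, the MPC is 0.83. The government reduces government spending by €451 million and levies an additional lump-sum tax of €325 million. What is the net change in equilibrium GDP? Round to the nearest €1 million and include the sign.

Expenditure multiplier = 1/(1 − MPC) = 1/(1 − 0.83) = 1/0.17 ≈ 5.882.
ΔG contributes k·ΔG = (−€451 million) / 0.17 ≈ −€2,652.9 million.
ΔT of +€325 million changes first-round spending by −c·ΔT = −€269.75 million, contributing k·(−c·ΔT) = (−€269.75 million) / 0.17 ≈ −€1,586.8 million.
Net ΔY = k(ΔG − c·ΔT) = (−€720.75 million) / 0.17 ≈ −€4,240 million.

−€4,240 million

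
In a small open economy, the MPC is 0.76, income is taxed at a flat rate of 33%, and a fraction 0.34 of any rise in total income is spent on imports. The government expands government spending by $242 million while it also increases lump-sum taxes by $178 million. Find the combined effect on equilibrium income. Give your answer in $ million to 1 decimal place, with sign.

Expenditure multiplier = 1/(1 − c(1−t) + m) = 1/(1 − 0.76×0.67 + 0.34) = 1/0.8308 ≈ 1.204.
ΔG contributes k·ΔG = (+$242 million) / 0.8308 ≈ +$291.3 million.
ΔT of +$178 million changes first-round spending by −c·ΔT = −$135.28 million, contributing k·(−c·ΔT) = (−$135.28 million) / 0.8308 ≈ −$162.8 million.
Net ΔY = k(ΔG − c·ΔT) = (+$106.72 million) / 0.8308 ≈ +$128.5 million.

+$128.5 million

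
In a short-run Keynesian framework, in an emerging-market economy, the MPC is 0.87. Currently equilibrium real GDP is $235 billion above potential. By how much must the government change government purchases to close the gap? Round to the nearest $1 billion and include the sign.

−$31 billion

Spending multiplier = 1/(1 − MPC) = 1/(1 − 0.87) = 1/0.13 ≈ 7.692.
Need ΔY = −$235 billion, so ΔG = ΔY/k = (−$235 billion) × 0.13 ≈ −$31 billion.
The government should cut government purchases by $31 billion.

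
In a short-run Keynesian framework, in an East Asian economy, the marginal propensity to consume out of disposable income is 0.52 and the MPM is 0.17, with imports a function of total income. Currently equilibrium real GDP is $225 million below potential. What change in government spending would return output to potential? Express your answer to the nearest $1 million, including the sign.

Spending multiplier = 1/(1 − c + m) = 1/(1 − 0.52 + 0.17) = 1/0.65 ≈ 1.538.
Need ΔY = +$225 million, so ΔG = ΔY/k = (+$225 million) × 0.65 ≈ +$146 million.
The government should increase government spending by $146 million.

+$146 million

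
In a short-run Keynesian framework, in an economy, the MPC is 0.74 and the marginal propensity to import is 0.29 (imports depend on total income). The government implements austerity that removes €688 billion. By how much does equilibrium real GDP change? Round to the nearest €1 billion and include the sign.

−€1,251 billion

Expenditure multiplier = 1/(1 − c + m) = 1/(1 − 0.74 + 0.29) = 1/0.55 ≈ 1.818.
ΔY = k × ΔG = (−€688 billion) / 0.55 ≈ −€1,251 billion.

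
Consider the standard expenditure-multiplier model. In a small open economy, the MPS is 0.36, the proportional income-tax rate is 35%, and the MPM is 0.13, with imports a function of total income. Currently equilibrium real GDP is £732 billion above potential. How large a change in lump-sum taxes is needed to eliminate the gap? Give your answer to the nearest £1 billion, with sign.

+£817 billion

MPC = 1 − MPS = 1 − 0.36 = 0.64.
Spending multiplier = 1/(1 − c(1−t) + m) = 1/(1 − 0.64×0.65 + 0.13) = 1/0.714 ≈ 1.401.
Tax multiplier = −c·k = −0.64/0.714 ≈ −0.896. Need ΔY = −£732 billion, so ΔT = ΔY/(−c·k) = −(−£732 billion) × 0.714 / 0.64 ≈ +£817 billion.
The government should raise lump-sum taxes by £817 billion.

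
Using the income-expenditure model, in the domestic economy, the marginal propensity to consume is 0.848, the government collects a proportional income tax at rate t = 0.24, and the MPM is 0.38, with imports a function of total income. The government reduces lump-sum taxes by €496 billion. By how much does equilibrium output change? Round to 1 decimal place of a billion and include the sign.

A lump-sum tax change of −€496 billion shifts disposable income by +€496 billion; first-round consumption changes by −c × ΔT = −0.848 × (−€496 billion) = +€420.608 billion.
Expenditure multiplier = 1/(1 − c(1−t) + m) = 1/(1 − 0.848×0.76 + 0.38) = 1/0.73552 ≈ 1.36.
The tax multiplier is −c × k ≈ −1.153, so ΔY = k × (−c·ΔT) = (+€420.608 billion) / 0.73552 ≈ +€571.9 billion.

+€571.9 billion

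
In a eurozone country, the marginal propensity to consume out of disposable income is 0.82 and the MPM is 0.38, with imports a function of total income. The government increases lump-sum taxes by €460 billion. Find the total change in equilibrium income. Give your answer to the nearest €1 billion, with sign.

A lump-sum tax change of +€460 billion shifts disposable income by −€460 billion; first-round consumption changes by −c × ΔT = −0.82 × (+€460 billion) = −€377.2 billion.
Expenditure multiplier = 1/(1 − c + m) = 1/(1 − 0.82 + 0.38) = 1/0.56 ≈ 1.786.
The tax multiplier is −c × k ≈ −1.464, so ΔY = k × (−c·ΔT) = (−€377.2 billion) / 0.56 ≈ −€674 billion.

−€674 billion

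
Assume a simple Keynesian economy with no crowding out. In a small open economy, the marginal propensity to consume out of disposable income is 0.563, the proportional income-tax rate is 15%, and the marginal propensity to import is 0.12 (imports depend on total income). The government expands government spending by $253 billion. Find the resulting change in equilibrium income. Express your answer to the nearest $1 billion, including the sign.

+$394 billion

Expenditure multiplier = 1/(1 − c(1−t) + m) = 1/(1 − 0.563×0.85 + 0.12) = 1/0.64145 ≈ 1.559.
ΔY = k × ΔG = (+$253 billion) / 0.64145 ≈ +$394 billion.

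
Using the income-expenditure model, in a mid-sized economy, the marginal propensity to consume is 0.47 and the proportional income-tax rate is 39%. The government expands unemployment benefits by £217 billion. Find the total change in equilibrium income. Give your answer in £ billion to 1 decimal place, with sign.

+£143.0 billion

The transfer change shifts disposable income by +£217 billion, so first-round consumption changes by c·ΔTR = 0.47 × (+£217 billion) = +£101.99 billion.
Expenditure multiplier = 1/(1 − c(1−t)) = 1/(1 − 0.47×0.61) = 1/0.7133 ≈ 1.402.
The transfer multiplier is c × k ≈ 0.659, so ΔY = k × (c·ΔTR) = (+£101.99 billion) / 0.7133 ≈ +£143 billion.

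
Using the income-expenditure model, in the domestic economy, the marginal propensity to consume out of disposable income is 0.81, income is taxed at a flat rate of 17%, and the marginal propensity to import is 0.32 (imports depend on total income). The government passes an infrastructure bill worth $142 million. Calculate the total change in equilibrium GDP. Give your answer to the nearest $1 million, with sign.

Government-spending multiplier = 1/(1 − c(1−t) + m) = 1/(1 − 0.81×0.83 + 0.32) = 1/0.6477 ≈ 1.544.
ΔY = k × ΔG = (+$142 million) / 0.6477 ≈ +$219 million.

+$219 million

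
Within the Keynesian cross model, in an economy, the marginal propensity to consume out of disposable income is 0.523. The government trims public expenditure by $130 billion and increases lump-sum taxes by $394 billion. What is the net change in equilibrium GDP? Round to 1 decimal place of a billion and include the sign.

−$704.5 billion

Expenditure multiplier = 1/(1 − MPC) = 1/(1 − 0.523) = 1/0.477 ≈ 2.096.
ΔG contributes k·ΔG = (−$130 billion) / 0.477 ≈ −$272.5 billion.
ΔT of +$394 billion changes first-round spending by −c·ΔT = −$206.062 billion, contributing k·(−c·ΔT) = (−$206.062 billion) / 0.477 ≈ −$432 billion.
Net ΔY = k(ΔG − c·ΔT) = (−$336.062 billion) / 0.477 ≈ −$704.5 billion.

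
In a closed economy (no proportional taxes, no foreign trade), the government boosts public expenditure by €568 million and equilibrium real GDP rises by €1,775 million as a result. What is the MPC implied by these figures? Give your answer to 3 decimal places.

0.680

Implied spending multiplier k = ΔY/ΔG = 1,775/568 = 3.125.
Since k = 1/(1 − MPC), MPC = 1 − 1/k = 1 − ΔG/ΔY = 1 − 568/1,775 = 0.680.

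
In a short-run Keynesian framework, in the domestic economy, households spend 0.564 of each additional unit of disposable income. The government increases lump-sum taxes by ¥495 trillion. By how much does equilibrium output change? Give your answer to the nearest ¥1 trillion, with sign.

A lump-sum tax change of +¥495 trillion shifts disposable income by −¥495 trillion; first-round consumption changes by −c × ΔT = −0.564 × (+¥495 trillion) = −¥279.18 trillion.
Expenditure multiplier = 1/(1 − MPC) = 1/(1 − 0.564) = 1/0.436 ≈ 2.294.
The tax multiplier is −c × k ≈ −1.294, so ΔY = k × (−c·ΔT) = (−¥279.18 trillion) / 0.436 ≈ −¥640 trillion.

−¥640 trillion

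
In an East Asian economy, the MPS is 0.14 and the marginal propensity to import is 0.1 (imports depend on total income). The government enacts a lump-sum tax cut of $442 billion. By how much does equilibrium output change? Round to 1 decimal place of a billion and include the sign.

+$1,583.8 billion

MPC = 1 − MPS = 1 − 0.14 = 0.86.
A lump-sum tax change of −$442 billion shifts disposable income by +$442 billion; first-round consumption changes by −c × ΔT = −0.86 × (−$442 billion) = +$380.12 billion.
Expenditure multiplier = 1/(1 − c + m) = 1/(1 − 0.86 + 0.1) = 1/0.24 ≈ 4.167.
The tax multiplier is −c × k ≈ −3.583, so ΔY = k × (−c·ΔT) = (+$380.12 billion) / 0.24 ≈ +$1,583.8 billion.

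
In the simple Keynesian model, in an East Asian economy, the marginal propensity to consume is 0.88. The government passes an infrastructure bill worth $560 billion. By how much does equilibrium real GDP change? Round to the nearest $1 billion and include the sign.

Expenditure multiplier = 1/(1 − MPC) = 1/(1 − 0.88) = 1/0.12 ≈ 8.333.
ΔY = k × ΔG = (+$560 billion) / 0.12 ≈ +$4,667 billion.

+$4,667 billion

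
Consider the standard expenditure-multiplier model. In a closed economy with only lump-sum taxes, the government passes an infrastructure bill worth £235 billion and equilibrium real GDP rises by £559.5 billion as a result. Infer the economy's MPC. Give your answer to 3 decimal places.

0.580

Implied spending multiplier k = ΔY/ΔG = 559.5/235 ≈ 2.3809.
Since k = 1/(1 − MPC), MPC = 1 − 1/k = 1 − ΔG/ΔY = 1 − 235/559.5 ≈ 0.580.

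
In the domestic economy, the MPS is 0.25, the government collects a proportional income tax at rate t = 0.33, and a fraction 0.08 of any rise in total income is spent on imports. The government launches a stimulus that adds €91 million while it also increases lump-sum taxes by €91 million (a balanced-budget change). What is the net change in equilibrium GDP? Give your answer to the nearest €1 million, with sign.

MPC = 1 − MPS = 1 − 0.25 = 0.75.
Expenditure multiplier = 1/(1 − c(1−t) + m) = 1/(1 − 0.75×0.67 + 0.08) = 1/0.5775 ≈ 1.732.
ΔG contributes k·ΔG = (+€91 million) / 0.5775 ≈ +€157.6 million.
ΔT of +€91 million changes first-round spending by −c·ΔT = −€68.25 million, contributing k·(−c·ΔT) = (−€68.25 million) / 0.5775 ≈ −€118.2 million.
Net ΔY = k(ΔG − c·ΔT) = (+€22.75 million) / 0.5775 ≈ +€39 million.

+€39 million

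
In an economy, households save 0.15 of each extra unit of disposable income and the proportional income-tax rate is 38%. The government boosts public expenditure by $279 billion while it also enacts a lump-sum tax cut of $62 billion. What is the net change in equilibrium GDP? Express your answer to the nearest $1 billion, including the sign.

+$701 billion

MPC = 1 − MPS = 1 − 0.15 = 0.85.
Expenditure multiplier = 1/(1 − c(1−t)) = 1/(1 − 0.85×0.62) = 1/0.473 ≈ 2.114.
ΔG contributes k·ΔG = (+$279 billion) / 0.473 ≈ +$589.9 billion.
ΔT of −$62 billion changes first-round spending by −c·ΔT = +$52.7 billion, contributing k·(−c·ΔT) = (+$52.7 billion) / 0.473 ≈ +$111.4 billion.
Net ΔY = k(ΔG − c·ΔT) = (+$331.7 billion) / 0.473 ≈ +$701 billion.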